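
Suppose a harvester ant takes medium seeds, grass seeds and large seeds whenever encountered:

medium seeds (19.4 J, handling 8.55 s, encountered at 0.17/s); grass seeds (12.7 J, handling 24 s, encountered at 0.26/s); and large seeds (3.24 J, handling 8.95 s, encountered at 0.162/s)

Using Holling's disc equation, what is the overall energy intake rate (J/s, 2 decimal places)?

R = (0.17×19.4 + 0.26×12.7 + 0.162×3.24) / (1 + 0.17×8.55 + 0.26×24 + 0.162×8.95) = 7.125/10.14 = 0.7024 J/s.

0.70 J/s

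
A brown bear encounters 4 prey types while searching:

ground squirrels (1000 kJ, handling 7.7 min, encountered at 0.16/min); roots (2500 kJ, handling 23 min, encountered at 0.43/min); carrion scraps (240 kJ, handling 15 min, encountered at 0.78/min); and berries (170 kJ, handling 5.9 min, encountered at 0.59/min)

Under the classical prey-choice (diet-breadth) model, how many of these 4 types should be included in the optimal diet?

2

Rank by E/h (kJ/min): ground squirrels 130, roots 109, berries 28.8, carrion scraps 16. Include each in turn until the next type's E/h falls below the running intake rate.
Rate on top 1: 71.68. roots: 109 > 71.68 → include.
Rate on top 2: 101.9. berries: 28.8 < 101.9 → exclude; stop.
Optimal diet: ground squirrels, roots — 2 of 4 types.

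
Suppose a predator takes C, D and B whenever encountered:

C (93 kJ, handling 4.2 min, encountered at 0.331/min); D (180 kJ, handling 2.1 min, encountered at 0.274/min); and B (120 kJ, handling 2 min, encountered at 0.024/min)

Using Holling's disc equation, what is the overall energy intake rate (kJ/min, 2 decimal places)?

27.54 kJ/min

R = Σλ_iE_i / (1 + Σλ_ih_i)
Numerator: 0.331×93 + 0.274×180 + 0.024×120 = 82.98
Denominator: 1 + 0.331×4.2 + 0.274×2.1 + 0.024×2 = 3.014
R = 82.98/3.014 = 27.54 kJ/min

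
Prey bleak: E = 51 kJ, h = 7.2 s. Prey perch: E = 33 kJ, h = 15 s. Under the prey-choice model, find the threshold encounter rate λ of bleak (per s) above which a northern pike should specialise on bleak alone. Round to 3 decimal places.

Drop perch once their profitability E₂/h₂ falls below the rate achievable on bleak alone: E₂/h₂ = λE₁/(1 + λh₁).
Solve for λ: λE₁h₂ = E₂(1 + λh₁) → λ(E₁h₂ − E₂h₁) = E₂ → λ = E₂/(E₁h₂ − E₂h₁).
λ = 33/(51×15 − 33×7.2) = 33/527.4 = 0.06257 per s.

0.063 per s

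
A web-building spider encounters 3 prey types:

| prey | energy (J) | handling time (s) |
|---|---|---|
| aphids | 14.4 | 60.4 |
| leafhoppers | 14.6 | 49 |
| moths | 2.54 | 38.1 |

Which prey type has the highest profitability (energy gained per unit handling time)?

Profitability E/h (J/s): aphids = 14.4/60.4 = 0.238, leafhoppers = 14.6/49 = 0.298, moths = 2.54/38.1 = 0.0667.
Ranked: leafhoppers > aphids > moths.

leafhoppers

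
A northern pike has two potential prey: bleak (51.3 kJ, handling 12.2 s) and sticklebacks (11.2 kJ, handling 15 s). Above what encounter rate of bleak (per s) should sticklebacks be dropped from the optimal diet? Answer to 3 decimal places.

0.018 per s

The zero-one rule: include sticklebacks iff E₂/h₂ > λE₁/(1+λh₁). Equality gives the switch point.
λE₁h₂ = E₂ + λE₂h₁ ⇒ λ = E₂/(E₁h₂ − E₂h₁) = 11.2/(769.5 − 136.6) = 0.0177 per s.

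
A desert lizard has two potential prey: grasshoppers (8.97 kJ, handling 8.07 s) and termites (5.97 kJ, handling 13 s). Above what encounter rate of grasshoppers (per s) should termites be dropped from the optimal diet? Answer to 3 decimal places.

0.087 per s

Drop termites once their profitability E₂/h₂ falls below the rate achievable on grasshoppers alone: E₂/h₂ = λE₁/(1 + λh₁).
Solve for λ: λE₁h₂ = E₂(1 + λh₁) → λ(E₁h₂ − E₂h₁) = E₂ → λ = E₂/(E₁h₂ − E₂h₁).
λ = 5.97/(8.97×13 − 5.97×8.07) = 5.97/68.43 = 0.08724 per s.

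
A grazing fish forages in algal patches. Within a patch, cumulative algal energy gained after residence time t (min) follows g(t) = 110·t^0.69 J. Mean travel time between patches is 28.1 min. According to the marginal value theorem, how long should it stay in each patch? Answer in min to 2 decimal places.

62.55 min

By the marginal value theorem, leave when the instantaneous gain rate g'(t) equals the habitat-wide average g(t)/(T + t).
g'(t) = 0.69·110·t^-0.31. Setting 0.69·110·t^-0.31 = 110·t^0.69/(28.1+t) gives 0.69(28.1+t) = t, so 0.31·t = 0.69×28.1.
t* = 0.69×28.1/0.31 = 62.55 min.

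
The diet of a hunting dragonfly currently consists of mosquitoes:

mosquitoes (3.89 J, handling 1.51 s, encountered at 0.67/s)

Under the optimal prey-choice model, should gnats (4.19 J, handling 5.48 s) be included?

Intake rate on the current diet: R = (0.67×3.89) / (1 + 0.67×1.51) = 2.606/2.012 = 1.296 J/s.
gnats: E/h = 4.19/5.48 = 0.7646 J/s.
0.7646 < 1.296, so adding gnats would lower the average — exclude it.

No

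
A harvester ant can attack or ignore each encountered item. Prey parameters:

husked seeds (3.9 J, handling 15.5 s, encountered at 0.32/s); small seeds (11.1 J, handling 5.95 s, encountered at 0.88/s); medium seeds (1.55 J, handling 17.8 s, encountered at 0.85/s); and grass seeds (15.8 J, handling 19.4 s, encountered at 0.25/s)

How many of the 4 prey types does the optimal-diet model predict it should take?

Profitabilities (E/h, J/s): small seeds 1.87, grass seeds 0.814, husked seeds 0.252, medium seeds 0.0871. Add prey in this order while the next type's profitability exceeds the intake rate on those already taken.
Rate on top 1: 1.566. grass seeds: 0.814 < 1.566 → exclude; stop.
Optimal diet: small seeds — 1 of 4 types.

1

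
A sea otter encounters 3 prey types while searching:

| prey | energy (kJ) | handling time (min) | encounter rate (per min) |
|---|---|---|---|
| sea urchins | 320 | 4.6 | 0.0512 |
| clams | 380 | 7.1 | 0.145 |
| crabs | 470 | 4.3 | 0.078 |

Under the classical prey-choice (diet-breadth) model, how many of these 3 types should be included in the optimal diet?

3

Rank by E/h (kJ/min): crabs 109, sea urchins 69.6, clams 53.5. Include each in turn until the next type's E/h falls below the running intake rate.
Rate on top 1: 27.45. sea urchins: 69.6 > 27.45 → include.
Rate on top 2: 33.77. clams: 53.5 > 33.77 → include.
Optimal diet: crabs, sea urchins, clams — 3 of 3 types.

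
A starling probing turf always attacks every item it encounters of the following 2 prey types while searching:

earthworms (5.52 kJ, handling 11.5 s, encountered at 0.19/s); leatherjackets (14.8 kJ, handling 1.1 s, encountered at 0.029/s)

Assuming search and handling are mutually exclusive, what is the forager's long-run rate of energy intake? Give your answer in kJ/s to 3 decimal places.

0.459 kJ/s

R = Σλ_iE_i / (1 + Σλ_ih_i)
Numerator: 0.19×5.52 + 0.029×14.8 = 1.478
Denominator: 1 + 0.19×11.5 + 0.029×1.1 = 3.217
R = 1.478/3.217 = 0.4594 kJ/s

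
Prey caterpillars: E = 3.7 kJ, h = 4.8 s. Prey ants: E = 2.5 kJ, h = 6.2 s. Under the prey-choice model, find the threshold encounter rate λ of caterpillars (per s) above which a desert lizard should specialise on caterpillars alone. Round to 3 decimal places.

The zero-one rule: include ants iff E₂/h₂ > λE₁/(1+λh₁). Equality gives the switch point.
λE₁h₂ = E₂ + λE₂h₁ ⇒ λ = E₂/(E₁h₂ − E₂h₁) = 2.5/(22.94 − 12) = 0.2285 per s.

0.229 per s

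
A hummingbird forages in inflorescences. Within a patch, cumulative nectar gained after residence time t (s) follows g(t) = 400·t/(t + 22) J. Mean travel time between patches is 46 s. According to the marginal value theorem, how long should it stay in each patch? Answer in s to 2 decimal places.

31.81 s

By the marginal value theorem, leave when the instantaneous gain rate g'(t) equals the habitat-wide average g(t)/(T + t).
g'(t) = 400·22/(t + 22)². Setting 400·22/(t+22)² = 400t/[(t+22)(46+t)] gives 22(46+t) = t(t+22), so t² = 22×46 = 1012.
t* = √1012 = 31.81 s.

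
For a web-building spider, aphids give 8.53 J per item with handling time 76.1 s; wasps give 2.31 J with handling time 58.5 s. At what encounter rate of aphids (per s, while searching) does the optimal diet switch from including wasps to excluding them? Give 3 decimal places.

The zero-one rule: include wasps iff E₂/h₂ > λE₁/(1+λh₁). Equality gives the switch point.
λE₁h₂ = E₂ + λE₂h₁ ⇒ λ = E₂/(E₁h₂ − E₂h₁) = 2.31/(499 − 175.8) = 0.007147 per s.

0.007 per s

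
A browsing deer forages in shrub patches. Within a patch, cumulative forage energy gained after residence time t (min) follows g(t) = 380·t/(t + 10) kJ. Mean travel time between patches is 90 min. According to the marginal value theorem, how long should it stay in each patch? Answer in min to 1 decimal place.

Maximise g(t)/(T+t): set derivative to zero → g'(t)(T+t) = g(t).
g'(t) = 380·10/(t + 10)². Setting 380·10/(t+10)² = 380t/[(t+10)(90+t)] gives 10(90+t) = t(t+10), so t² = 10×90 = 900.
t* = √900 = 30 min.

30.0 min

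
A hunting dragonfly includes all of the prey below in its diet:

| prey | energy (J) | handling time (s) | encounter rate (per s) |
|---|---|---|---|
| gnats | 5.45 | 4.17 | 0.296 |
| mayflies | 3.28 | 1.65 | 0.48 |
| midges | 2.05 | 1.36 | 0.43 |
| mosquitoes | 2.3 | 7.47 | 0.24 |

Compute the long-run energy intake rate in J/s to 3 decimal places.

0.855 J/s

R = (0.296×5.45 + 0.48×3.28 + 0.43×2.05 + 0.24×2.3) / (1 + 0.296×4.17 + 0.48×1.65 + 0.43×1.36 + 0.24×7.47) = 4.621/5.404 = 0.8551 J/s.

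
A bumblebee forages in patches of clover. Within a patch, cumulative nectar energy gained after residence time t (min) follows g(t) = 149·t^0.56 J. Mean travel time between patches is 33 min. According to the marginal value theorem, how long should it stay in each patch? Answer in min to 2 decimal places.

42.00 min

Optimal t* satisfies g'(t*) = g(t*)/(T + t*).
g'(t) = 0.56·149·t^-0.44. Setting 0.56·149·t^-0.44 = 149·t^0.56/(33+t) gives 0.56(33+t) = t, so 0.44·t = 0.56×33.
t* = 0.56×33/0.44 = 42 min.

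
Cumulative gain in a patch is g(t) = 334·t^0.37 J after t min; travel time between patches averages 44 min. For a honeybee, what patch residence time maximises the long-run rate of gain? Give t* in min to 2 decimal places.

25.84 min

Optimal t* satisfies g'(t*) = g(t*)/(T + t*).
g'(t) = 0.37·334·t^-0.63. Setting 0.37·334·t^-0.63 = 334·t^0.37/(44+t) gives 0.37(44+t) = t, so 0.63·t = 0.37×44.
t* = 0.37×44/0.63 = 25.84 min.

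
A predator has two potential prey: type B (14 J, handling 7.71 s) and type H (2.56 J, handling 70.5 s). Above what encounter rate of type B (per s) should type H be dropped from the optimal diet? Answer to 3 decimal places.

The zero-one rule: include type H iff E₂/h₂ > λE₁/(1+λh₁). Equality gives the switch point.
λE₁h₂ = E₂ + λE₂h₁ ⇒ λ = E₂/(E₁h₂ − E₂h₁) = 2.56/(987 − 19.74) = 0.002647 per s.

0.003 per s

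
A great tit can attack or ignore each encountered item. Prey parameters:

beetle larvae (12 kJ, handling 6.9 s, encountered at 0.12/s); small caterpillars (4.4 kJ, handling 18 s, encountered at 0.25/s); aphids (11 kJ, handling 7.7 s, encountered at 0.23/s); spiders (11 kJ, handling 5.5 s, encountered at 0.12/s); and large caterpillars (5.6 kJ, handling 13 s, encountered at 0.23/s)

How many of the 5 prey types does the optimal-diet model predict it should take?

3

Rank by E/h (kJ/s): spiders 2, beetle larvae 1.74, aphids 1.43, large caterpillars 0.431, small caterpillars 0.244. Include each in turn until the next type's E/h falls below the running intake rate.
Rate on top 1: 0.7952. beetle larvae: 1.74 > 0.7952 → include.
Rate on top 2: 1.109. aphids: 1.43 > 1.109 → include.
Rate on top 3: 1.242. large caterpillars: 0.431 < 1.242 → exclude; stop.
Optimal diet: spiders, beetle larvae, aphids — 3 of 5 types.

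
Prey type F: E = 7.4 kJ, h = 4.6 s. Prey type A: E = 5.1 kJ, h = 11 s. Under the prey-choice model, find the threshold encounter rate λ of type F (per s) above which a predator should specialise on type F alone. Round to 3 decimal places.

The zero-one rule: include type A iff E₂/h₂ > λE₁/(1+λh₁). Equality gives the switch point.
λE₁h₂ = E₂ + λE₂h₁ ⇒ λ = E₂/(E₁h₂ − E₂h₁) = 5.1/(81.4 − 23.46) = 0.08802 per s.

0.088 per s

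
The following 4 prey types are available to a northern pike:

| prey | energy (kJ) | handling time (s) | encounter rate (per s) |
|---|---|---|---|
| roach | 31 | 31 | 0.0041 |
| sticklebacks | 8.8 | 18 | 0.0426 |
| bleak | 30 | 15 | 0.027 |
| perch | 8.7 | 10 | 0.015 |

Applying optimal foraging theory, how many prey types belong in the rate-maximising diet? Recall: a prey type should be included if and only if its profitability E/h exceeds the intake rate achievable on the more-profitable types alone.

3

Profitabilities (E/h, kJ/s): bleak 2, roach 1, perch 0.87, sticklebacks 0.489. Add prey in this order while the next type's profitability exceeds the intake rate on those already taken.
Rate on top 1: 0.5765. roach: 1 > 0.5765 → include.
Rate on top 2: 0.6116. perch: 0.87 > 0.6116 → include.
Rate on top 3: 0.6347. sticklebacks: 0.489 < 0.6347 → exclude; stop.
Optimal diet: bleak, roach, perch — 3 of 4 types.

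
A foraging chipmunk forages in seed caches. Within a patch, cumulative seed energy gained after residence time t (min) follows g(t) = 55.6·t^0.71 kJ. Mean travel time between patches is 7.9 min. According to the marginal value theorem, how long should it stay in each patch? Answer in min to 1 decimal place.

Maximise g(t)/(T+t): set derivative to zero → g'(t)(T+t) = g(t).
g'(t) = 0.71·55.6·t^-0.29. Setting 0.71·55.6·t^-0.29 = 55.6·t^0.71/(7.9+t) gives 0.71(7.9+t) = t, so 0.29·t = 0.71×7.9.
t* = 0.71×7.9/0.29 = 19.34 min.

19.3 min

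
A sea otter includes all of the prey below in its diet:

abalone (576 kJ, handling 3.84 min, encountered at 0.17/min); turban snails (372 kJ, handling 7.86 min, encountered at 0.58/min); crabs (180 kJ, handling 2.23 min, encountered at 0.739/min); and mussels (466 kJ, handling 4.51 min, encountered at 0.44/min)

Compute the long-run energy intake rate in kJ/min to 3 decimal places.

R = (0.17×576 + 0.58×372 + 0.739×180 + 0.44×466) / (1 + 0.17×3.84 + 0.58×7.86 + 0.739×2.23 + 0.44×4.51) = 651.7/9.844 = 66.21 kJ/min.

66.207 kJ/min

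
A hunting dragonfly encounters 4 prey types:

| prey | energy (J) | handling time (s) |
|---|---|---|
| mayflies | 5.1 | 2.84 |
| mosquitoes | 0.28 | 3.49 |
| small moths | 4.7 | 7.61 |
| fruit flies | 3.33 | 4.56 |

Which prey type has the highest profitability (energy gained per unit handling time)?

mayflies

In descending order of E/h:
mayflies: 5.1/2.84 = 1.8 J/s
fruit flies: 3.33/4.56 = 0.73 J/s
small moths: 4.7/7.61 = 0.618 J/s
mosquitoes: 0.28/3.49 = 0.0802 J/s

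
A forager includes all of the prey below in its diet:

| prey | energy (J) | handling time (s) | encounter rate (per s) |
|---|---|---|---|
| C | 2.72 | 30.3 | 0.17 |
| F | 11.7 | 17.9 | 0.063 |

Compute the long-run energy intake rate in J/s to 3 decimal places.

0.165 J/s

R = (0.17×2.72 + 0.063×11.7) / (1 + 0.17×30.3 + 0.063×17.9) = 1.2/7.279 = 0.1648 J/s.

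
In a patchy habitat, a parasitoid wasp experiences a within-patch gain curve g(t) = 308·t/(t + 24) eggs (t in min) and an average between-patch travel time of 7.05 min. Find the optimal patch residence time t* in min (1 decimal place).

Optimal t* satisfies g'(t*) = g(t*)/(T + t*).
g'(t) = 308·24/(t + 24)². Setting 308·24/(t+24)² = 308t/[(t+24)(7.05+t)] gives 24(7.05+t) = t(t+24), so t² = 24×7.05 = 169.2.
t* = √169.2 = 13.01 min.

13.0 min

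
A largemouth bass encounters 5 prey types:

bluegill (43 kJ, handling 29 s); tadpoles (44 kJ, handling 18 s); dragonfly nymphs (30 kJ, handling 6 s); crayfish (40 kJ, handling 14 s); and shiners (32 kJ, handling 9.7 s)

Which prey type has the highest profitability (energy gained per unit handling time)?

dragonfly nymphs

In descending order of E/h:
dragonfly nymphs: 30/6 = 5 kJ/s
shiners: 32/9.7 = 3.3 kJ/s
crayfish: 40/14 = 2.86 kJ/s
tadpoles: 44/18 = 2.44 kJ/s
bluegill: 43/29 = 1.48 kJ/s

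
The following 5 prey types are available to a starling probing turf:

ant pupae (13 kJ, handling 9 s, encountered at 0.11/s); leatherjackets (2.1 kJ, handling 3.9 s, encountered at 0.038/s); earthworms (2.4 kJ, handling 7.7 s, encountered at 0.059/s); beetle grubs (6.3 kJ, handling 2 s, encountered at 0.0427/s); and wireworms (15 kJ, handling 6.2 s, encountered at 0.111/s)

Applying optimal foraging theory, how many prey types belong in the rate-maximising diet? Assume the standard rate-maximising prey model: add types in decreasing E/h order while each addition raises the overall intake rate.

3

E/h in descending order: beetle grubs 3.15, wireworms 2.42, ant pupae 1.44, leatherjackets 0.538, earthworms 0.312 kJ/s. The optimal diet is the largest prefix of this list for which every included type satisfies E_i/h_i > R on the types above it.
Rate on top 1: 0.2478. wireworms: 2.42 > 0.2478 → include.
Rate on top 2: 1.09. ant pupae: 1.44 > 1.09 → include.
Rate on top 3: 1.217. leatherjackets: 0.538 < 1.217 → exclude; stop.
Optimal diet: beetle grubs, wireworms, ant pupae — 3 of 5 types.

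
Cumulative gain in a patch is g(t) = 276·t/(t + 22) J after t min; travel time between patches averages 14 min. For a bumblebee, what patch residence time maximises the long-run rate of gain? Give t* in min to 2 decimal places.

Optimal t* satisfies g'(t*) = g(t*)/(T + t*).
g'(t) = 276·22/(t + 22)². Setting 276·22/(t+22)² = 276t/[(t+22)(14+t)] gives 22(14+t) = t(t+22), so t² = 22×14 = 308.
t* = √308 = 17.55 min.

17.55 min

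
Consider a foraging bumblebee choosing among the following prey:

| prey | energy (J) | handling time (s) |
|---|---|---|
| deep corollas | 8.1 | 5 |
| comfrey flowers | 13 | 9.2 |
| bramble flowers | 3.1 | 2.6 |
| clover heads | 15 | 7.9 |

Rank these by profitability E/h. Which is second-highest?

In descending order of E/h:
clover heads: 15/7.9 = 1.9 J/s
deep corollas: 8.1/5 = 1.62 J/s
comfrey flowers: 13/9.2 = 1.41 J/s
bramble flowers: 3.1/2.6 = 1.19 J/s

deep corollas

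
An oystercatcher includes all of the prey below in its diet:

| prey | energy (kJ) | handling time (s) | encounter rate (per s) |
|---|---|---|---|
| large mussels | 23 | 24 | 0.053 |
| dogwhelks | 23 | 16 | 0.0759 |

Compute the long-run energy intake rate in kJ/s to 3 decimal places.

0.850 kJ/s

R = (0.053×23 + 0.0759×23) / (1 + 0.053×24 + 0.0759×16) = 2.965/3.486 = 0.8504 kJ/s.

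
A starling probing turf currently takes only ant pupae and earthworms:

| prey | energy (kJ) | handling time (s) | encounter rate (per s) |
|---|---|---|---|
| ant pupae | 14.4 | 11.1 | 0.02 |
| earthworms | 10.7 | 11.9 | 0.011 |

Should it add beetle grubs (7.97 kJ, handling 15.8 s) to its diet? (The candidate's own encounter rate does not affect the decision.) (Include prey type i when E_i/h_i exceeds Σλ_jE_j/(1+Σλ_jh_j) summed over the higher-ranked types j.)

Yes

Current rate: (0.02×14.4 + 0.011×10.7)/(1 + 0.02×11.1 + 0.011×11.9) = 0.2999 kJ/s.
beetle grubs: E/h = 7.97/15.8 = 0.5044 kJ/s.
Since 0.5044 > R, including beetle grubs increases the long-run rate.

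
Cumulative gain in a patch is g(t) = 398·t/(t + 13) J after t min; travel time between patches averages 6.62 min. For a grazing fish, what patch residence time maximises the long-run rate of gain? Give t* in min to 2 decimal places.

Optimal t* satisfies g'(t*) = g(t*)/(T + t*).
g'(t) = 398·13/(t + 13)². Setting 398·13/(t+13)² = 398t/[(t+13)(6.62+t)] gives 13(6.62+t) = t(t+13), so t² = 13×6.62 = 86.06.
t* = √86.06 = 9.277 min.

9.28 min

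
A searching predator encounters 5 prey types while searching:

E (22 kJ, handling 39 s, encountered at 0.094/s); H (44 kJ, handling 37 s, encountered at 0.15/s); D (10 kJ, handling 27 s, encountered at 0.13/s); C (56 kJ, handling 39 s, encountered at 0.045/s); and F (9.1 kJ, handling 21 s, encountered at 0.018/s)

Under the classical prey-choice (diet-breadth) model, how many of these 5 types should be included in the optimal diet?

2

Rank by E/h (kJ/s): C 1.44, H 1.19, E 0.564, F 0.433, D 0.37. Include each in turn until the next type's E/h falls below the running intake rate.
Rate on top 1: 0.9147. H: 1.19 > 0.9147 → include.
Rate on top 2: 1.098. E: 0.564 < 1.098 → exclude; stop.
Optimal diet: C, H — 2 of 5 types.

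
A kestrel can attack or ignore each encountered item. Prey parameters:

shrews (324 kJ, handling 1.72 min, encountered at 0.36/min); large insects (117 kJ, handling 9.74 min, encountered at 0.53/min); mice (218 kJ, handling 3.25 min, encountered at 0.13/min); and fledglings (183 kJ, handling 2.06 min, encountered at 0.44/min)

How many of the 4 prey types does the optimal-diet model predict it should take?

2

Profitabilities (E/h, kJ/min): shrews 188, fledglings 88.8, mice 67.1, large insects 12. Add prey in this order while the next type's profitability exceeds the intake rate on those already taken.
Rate on top 1: 72.04. fledglings: 88.8 > 72.04 → include.
Rate on top 2: 78.06. mice: 67.1 < 78.06 → exclude; stop.
Optimal diet: shrews, fledglings — 2 of 4 types.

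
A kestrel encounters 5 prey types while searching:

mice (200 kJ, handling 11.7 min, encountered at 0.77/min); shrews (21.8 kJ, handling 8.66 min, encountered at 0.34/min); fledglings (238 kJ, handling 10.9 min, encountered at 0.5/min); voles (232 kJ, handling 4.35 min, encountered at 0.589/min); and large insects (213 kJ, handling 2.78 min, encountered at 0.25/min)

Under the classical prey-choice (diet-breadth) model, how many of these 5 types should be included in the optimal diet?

2

Rank by E/h (kJ/min): large insects 76.6, voles 53.3, fledglings 21.8, mice 17.1, shrews 2.52. Include each in turn until the next type's E/h falls below the running intake rate.
Rate on top 1: 31.42. voles: 53.3 > 31.42 → include.
Rate on top 2: 44.61. fledglings: 21.8 < 44.61 → exclude; stop.
Optimal diet: large insects, voles — 2 of 5 types.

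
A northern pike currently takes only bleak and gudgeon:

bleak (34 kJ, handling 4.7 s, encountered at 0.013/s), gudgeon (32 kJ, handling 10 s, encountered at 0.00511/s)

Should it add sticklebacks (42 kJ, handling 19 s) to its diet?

On bleak and gudgeon alone, R = ΣλE/(1+Σλh) = 0.6055/1.112 = 0.5444 kJ/s.
sticklebacks: E/h = 42/19 = 2.211 kJ/s.
2.211 > 0.5444, so adding sticklebacks raises the average — include it.

Yes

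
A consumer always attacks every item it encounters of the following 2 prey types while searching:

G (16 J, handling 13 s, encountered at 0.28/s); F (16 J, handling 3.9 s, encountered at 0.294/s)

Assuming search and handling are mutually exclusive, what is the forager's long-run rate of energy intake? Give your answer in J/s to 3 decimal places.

1.587 J/s

R = (0.28×16 + 0.294×16) / (1 + 0.28×13 + 0.294×3.9) = 9.184/5.787 = 1.587 J/s.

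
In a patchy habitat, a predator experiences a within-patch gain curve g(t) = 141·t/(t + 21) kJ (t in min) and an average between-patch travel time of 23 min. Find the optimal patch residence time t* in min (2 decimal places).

Optimal t* satisfies g'(t*) = g(t*)/(T + t*).
g'(t) = 141·21/(t + 21)². Setting 141·21/(t+21)² = 141t/[(t+21)(23+t)] gives 21(23+t) = t(t+21), so t² = 21×23 = 483.
t* = √483 = 21.98 min.

21.98 min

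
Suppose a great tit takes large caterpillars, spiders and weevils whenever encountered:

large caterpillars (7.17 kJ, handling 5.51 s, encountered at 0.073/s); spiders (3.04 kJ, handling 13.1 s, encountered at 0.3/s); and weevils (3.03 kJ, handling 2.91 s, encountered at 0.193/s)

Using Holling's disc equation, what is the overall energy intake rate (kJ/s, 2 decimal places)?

0.34 kJ/s

R = Σλ_iE_i / (1 + Σλ_ih_i)
Numerator: 0.073×7.17 + 0.3×3.04 + 0.193×3.03 = 2.02
Denominator: 1 + 0.073×5.51 + 0.3×13.1 + 0.193×2.91 = 5.894
R = 2.02/5.894 = 0.3428 kJ/s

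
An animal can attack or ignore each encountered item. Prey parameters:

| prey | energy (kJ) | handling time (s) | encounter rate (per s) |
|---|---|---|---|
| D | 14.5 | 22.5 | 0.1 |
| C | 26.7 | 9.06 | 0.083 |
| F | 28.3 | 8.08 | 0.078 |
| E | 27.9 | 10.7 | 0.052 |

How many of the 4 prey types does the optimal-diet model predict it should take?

Profitabilities (E/h, kJ/s): F 3.5, C 2.95, E 2.61, D 0.644. Add prey in this order while the next type's profitability exceeds the intake rate on those already taken.
Rate on top 1: 1.354. C: 2.95 > 1.354 → include.
Rate on top 2: 1.857. E: 2.61 > 1.857 → include.
Rate on top 3: 1.999. D: 0.644 < 1.999 → exclude; stop.
Optimal diet: F, C, E — 3 of 4 types.

3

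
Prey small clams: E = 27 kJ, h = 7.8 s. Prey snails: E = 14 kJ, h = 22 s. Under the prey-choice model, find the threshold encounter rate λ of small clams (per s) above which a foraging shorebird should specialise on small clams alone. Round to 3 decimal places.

0.029 per s

Drop snails once their profitability E₂/h₂ falls below the rate achievable on small clams alone: E₂/h₂ = λE₁/(1 + λh₁).
Solve for λ: λE₁h₂ = E₂(1 + λh₁) → λ(E₁h₂ − E₂h₁) = E₂ → λ = E₂/(E₁h₂ − E₂h₁).
λ = 14/(27×22 − 14×7.8) = 14/484.8 = 0.02888 per s.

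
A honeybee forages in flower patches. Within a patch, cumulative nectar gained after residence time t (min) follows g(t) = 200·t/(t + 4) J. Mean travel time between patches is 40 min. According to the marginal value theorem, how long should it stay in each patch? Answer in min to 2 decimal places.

12.65 min

By the marginal value theorem, leave when the instantaneous gain rate g'(t) equals the habitat-wide average g(t)/(T + t).
g'(t) = 200·4/(t + 4)². Setting 200·4/(t+4)² = 200t/[(t+4)(40+t)] gives 4(40+t) = t(t+4), so t² = 4×40 = 160.
t* = √160 = 12.65 min.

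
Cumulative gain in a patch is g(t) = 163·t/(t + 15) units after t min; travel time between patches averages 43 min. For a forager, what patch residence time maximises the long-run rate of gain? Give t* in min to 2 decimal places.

Optimal t* satisfies g'(t*) = g(t*)/(T + t*).
g'(t) = 163·15/(t + 15)². Setting 163·15/(t+15)² = 163t/[(t+15)(43+t)] gives 15(43+t) = t(t+15), so t² = 15×43 = 645.
t* = √645 = 25.4 min.

25.40 min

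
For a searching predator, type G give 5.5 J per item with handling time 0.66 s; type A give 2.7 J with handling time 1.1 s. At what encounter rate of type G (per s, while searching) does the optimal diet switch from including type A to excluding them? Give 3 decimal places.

Drop type A once their profitability E₂/h₂ falls below the rate achievable on type G alone: E₂/h₂ = λE₁/(1 + λh₁).
Solve for λ: λE₁h₂ = E₂(1 + λh₁) → λ(E₁h₂ − E₂h₁) = E₂ → λ = E₂/(E₁h₂ − E₂h₁).
λ = 2.7/(5.5×1.1 − 2.7×0.66) = 2.7/4.268 = 0.6326 per s.

0.633 per s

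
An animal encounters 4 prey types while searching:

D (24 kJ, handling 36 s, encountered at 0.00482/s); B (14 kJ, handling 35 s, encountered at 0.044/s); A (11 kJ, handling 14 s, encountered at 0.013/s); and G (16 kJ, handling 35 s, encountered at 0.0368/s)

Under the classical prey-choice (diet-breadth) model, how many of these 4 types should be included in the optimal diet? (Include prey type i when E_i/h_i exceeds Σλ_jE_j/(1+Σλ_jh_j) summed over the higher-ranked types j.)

Rank by E/h (kJ/s): A 0.786, D 0.667, G 0.457, B 0.4. Include each in turn until the next type's E/h falls below the running intake rate.
Rate on top 1: 0.121. D: 0.667 > 0.121 → include.
Rate on top 2: 0.1908. G: 0.457 > 0.1908 → include.
Rate on top 3: 0.3206. B: 0.4 > 0.3206 → include.
Optimal diet: A, D, G, B — 4 of 4 types.

4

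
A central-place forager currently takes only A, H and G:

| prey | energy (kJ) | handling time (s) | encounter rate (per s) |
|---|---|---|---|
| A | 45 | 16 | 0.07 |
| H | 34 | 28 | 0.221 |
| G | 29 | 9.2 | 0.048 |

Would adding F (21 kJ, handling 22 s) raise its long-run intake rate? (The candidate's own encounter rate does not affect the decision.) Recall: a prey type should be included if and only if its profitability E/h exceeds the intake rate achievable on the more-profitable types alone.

Current rate: (0.07×45 + 0.221×34 + 0.048×29)/(1 + 0.07×16 + 0.221×28 + 0.048×9.2) = 1.378 kJ/s.
Profitability of F: 21/22 = 0.9545 kJ/s.
0.9545 < 1.378, so adding F would lower the average — exclude it.

No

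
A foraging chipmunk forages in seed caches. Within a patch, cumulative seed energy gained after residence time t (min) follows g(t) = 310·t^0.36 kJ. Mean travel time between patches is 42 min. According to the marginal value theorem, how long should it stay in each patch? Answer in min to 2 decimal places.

23.62 min

By the marginal value theorem, leave when the instantaneous gain rate g'(t) equals the habitat-wide average g(t)/(T + t).
g'(t) = 0.36·310·t^-0.64. Setting 0.36·310·t^-0.64 = 310·t^0.36/(42+t) gives 0.36(42+t) = t, so 0.64·t = 0.36×42.
t* = 0.36×42/0.64 = 23.62 min.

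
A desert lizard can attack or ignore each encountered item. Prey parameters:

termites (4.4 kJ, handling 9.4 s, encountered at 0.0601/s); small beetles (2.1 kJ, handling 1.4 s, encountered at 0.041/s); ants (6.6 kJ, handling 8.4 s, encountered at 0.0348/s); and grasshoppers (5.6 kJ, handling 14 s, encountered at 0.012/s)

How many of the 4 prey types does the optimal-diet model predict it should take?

E/h in descending order: small beetles 1.5, ants 0.786, termites 0.468, grasshoppers 0.4 kJ/s. The optimal diet is the largest prefix of this list for which every included type satisfies E_i/h_i > R on the types above it.
Rate on top 1: 0.08143. ants: 0.786 > 0.08143 → include.
Rate on top 2: 0.234. termites: 0.468 > 0.234 → include.
Rate on top 3: 0.303. grasshoppers: 0.4 > 0.303 → include.
Optimal diet: small beetles, ants, termites, grasshoppers — 4 of 4 types.

4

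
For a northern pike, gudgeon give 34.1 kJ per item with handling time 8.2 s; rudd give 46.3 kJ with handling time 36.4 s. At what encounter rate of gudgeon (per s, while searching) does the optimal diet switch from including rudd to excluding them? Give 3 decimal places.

The zero-one rule: include rudd iff E₂/h₂ > λE₁/(1+λh₁). Equality gives the switch point.
λE₁h₂ = E₂ + λE₂h₁ ⇒ λ = E₂/(E₁h₂ − E₂h₁) = 46.3/(1241 − 379.7) = 0.05374 per s.

0.054 per s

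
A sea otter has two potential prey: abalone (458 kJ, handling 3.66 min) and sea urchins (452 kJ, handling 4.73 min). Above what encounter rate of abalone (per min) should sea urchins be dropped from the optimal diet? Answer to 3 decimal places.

0.883 per min

Drop sea urchins once their profitability E₂/h₂ falls below the rate achievable on abalone alone: E₂/h₂ = λE₁/(1 + λh₁).
Solve for λ: λE₁h₂ = E₂(1 + λh₁) → λ(E₁h₂ − E₂h₁) = E₂ → λ = E₂/(E₁h₂ − E₂h₁).
λ = 452/(458×4.73 − 452×3.66) = 452/512 = 0.8828 per min.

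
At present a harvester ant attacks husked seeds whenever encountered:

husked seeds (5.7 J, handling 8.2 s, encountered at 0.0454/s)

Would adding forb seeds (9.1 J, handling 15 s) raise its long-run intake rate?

Yes

Current rate: (0.0454×5.7)/(1 + 0.0454×8.2) = 0.1886 J/s.
Profitability of forb seeds: 9.1/15 = 0.6067 J/s.
0.6067 > 0.1886, so adding forb seeds raises the average — include it.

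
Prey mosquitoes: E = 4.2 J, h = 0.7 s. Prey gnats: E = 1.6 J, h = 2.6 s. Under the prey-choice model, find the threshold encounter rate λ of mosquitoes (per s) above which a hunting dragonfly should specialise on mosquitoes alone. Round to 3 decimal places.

0.163 per s

At the threshold, the rate on mosquitoes alone equals the profitability of gnats: λ·4.2/(1 + λ·0.7) = 1.6/2.6 = 0.6154.
Rearranging, λ(4.2 − 0.6154×0.7) = 0.6154, so λ = 0.6154/3.769 = 0.1633 per s.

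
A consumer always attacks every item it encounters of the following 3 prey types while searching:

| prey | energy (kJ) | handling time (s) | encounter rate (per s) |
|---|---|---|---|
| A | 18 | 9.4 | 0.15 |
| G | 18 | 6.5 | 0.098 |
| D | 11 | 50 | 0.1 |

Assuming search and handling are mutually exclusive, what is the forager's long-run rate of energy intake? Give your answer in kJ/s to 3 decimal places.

R = (0.15×18 + 0.098×18 + 0.1×11) / (1 + 0.15×9.4 + 0.098×6.5 + 0.1×50) = 5.564/8.047 = 0.6914 kJ/s.

0.691 kJ/s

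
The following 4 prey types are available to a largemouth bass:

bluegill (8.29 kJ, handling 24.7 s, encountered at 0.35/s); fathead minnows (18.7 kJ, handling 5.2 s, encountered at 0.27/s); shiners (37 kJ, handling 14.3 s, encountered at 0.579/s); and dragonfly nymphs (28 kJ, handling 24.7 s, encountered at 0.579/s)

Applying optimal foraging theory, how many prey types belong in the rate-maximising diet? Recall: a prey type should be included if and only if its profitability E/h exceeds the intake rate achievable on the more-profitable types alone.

2

Rank by E/h (kJ/s): fathead minnows 3.6, shiners 2.59, dragonfly nymphs 1.13, bluegill 0.336. Include each in turn until the next type's E/h falls below the running intake rate.
Rate on top 1: 2.1. shiners: 2.59 > 2.1 → include.
Rate on top 2: 2.478. dragonfly nymphs: 1.13 < 2.478 → exclude; stop.
Optimal diet: fathead minnows, shiners — 2 of 4 types.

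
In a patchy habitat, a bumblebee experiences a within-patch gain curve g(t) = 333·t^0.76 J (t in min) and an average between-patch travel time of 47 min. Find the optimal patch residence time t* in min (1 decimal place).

148.8 min

Maximise g(t)/(T+t): set derivative to zero → g'(t)(T+t) = g(t).
g'(t) = 0.76·333·t^-0.24. Setting 0.76·333·t^-0.24 = 333·t^0.76/(47+t) gives 0.76(47+t) = t, so 0.24·t = 0.76×47.
t* = 0.76×47/0.24 = 148.8 min.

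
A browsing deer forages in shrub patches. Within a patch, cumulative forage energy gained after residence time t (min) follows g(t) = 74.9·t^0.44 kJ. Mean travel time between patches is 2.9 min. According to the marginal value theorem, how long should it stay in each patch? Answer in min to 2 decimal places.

Optimal t* satisfies g'(t*) = g(t*)/(T + t*).
g'(t) = 0.44·74.9·t^-0.56. Setting 0.44·74.9·t^-0.56 = 74.9·t^0.44/(2.9+t) gives 0.44(2.9+t) = t, so 0.56·t = 0.44×2.9.
t* = 0.44×2.9/0.56 = 2.279 min.

2.28 min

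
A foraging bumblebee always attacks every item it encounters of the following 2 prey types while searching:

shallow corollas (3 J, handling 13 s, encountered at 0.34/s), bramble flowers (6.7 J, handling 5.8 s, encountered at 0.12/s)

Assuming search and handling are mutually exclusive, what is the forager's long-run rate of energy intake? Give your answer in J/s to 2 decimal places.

Energy encountered per unit search time: 0.34×3 + 0.12×6.7 = 1.824 J/s.
Handling time per unit search time: 0.34×13 + 0.12×5.8 = 5.116.
Rate = 1.824/(1 + 5.116) = 0.2982 J/s.

0.30 J/s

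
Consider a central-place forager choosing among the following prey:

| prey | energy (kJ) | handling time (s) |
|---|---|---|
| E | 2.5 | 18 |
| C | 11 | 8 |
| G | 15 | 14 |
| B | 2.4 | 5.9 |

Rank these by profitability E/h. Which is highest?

C

Profitability E/h (kJ/s): E = 2.5/18 = 0.139, C = 11/8 = 1.38, G = 15/14 = 1.07, B = 2.4/5.9 = 0.407.
Ranked: C > G > B > E.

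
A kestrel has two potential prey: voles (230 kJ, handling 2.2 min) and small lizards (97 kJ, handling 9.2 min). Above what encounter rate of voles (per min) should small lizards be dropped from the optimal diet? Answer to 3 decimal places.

0.051 per min

The zero-one rule: include small lizards iff E₂/h₂ > λE₁/(1+λh₁). Equality gives the switch point.
λE₁h₂ = E₂ + λE₂h₁ ⇒ λ = E₂/(E₁h₂ − E₂h₁) = 97/(2116 − 213.4) = 0.05098 per min.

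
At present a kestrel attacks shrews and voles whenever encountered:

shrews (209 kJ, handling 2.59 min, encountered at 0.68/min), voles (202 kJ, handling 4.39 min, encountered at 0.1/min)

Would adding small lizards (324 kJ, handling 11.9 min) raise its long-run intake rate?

No

On shrews and voles alone, R = ΣλE/(1+Σλh) = 162.3/3.2 = 50.72 kJ/min.
small lizards: E/h = 324/11.9 = 27.23 kJ/min.
Since 27.23 < R, time spent handling small lizards is better spent searching.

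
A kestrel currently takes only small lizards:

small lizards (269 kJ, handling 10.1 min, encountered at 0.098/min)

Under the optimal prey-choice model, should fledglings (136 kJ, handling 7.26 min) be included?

Yes

Current rate: (0.098×269)/(1 + 0.098×10.1) = 13.25 kJ/min.
fledglings: E/h = 136/7.26 = 18.73 kJ/min.
Since 18.73 > R, including fledglings increases the long-run rate.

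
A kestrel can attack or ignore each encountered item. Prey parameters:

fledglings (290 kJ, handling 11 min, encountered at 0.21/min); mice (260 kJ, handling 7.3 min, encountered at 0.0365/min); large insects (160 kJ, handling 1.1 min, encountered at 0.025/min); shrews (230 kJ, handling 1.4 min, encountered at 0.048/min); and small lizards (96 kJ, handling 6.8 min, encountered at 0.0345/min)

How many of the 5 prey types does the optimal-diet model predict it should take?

4

Profitabilities (E/h, kJ/min): shrews 164, large insects 145, mice 35.6, fledglings 26.4, small lizards 14.1. Add prey in this order while the next type's profitability exceeds the intake rate on those already taken.
Rate on top 1: 10.34. large insects: 145 > 10.34 → include.
Rate on top 2: 13.74. mice: 35.6 > 13.74 → include.
Rate on top 3: 18.02. fledglings: 26.4 > 18.02 → include.
Rate on top 4: 23.27. small lizards: 14.1 < 23.27 → exclude; stop.
Optimal diet: shrews, large insects, mice, fledglings — 4 of 5 types.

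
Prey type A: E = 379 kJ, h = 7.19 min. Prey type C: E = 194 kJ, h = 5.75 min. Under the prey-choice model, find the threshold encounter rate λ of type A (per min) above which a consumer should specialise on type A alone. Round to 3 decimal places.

0.247 per min

Drop type C once their profitability E₂/h₂ falls below the rate achievable on type A alone: E₂/h₂ = λE₁/(1 + λh₁).
Solve for λ: λE₁h₂ = E₂(1 + λh₁) → λ(E₁h₂ − E₂h₁) = E₂ → λ = E₂/(E₁h₂ − E₂h₁).
λ = 194/(379×5.75 − 194×7.19) = 194/784.4 = 0.2473 per min.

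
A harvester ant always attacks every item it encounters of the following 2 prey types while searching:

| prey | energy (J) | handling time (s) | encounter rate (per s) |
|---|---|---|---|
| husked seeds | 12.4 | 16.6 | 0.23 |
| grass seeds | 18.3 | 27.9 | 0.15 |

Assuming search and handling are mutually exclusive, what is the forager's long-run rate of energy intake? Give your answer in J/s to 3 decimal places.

Energy encountered per unit search time: 0.23×12.4 + 0.15×18.3 = 5.597 J/s.
Handling time per unit search time: 0.23×16.6 + 0.15×27.9 = 8.003.
Rate = 5.597/(1 + 8.003) = 0.6217 J/s.

0.622 J/s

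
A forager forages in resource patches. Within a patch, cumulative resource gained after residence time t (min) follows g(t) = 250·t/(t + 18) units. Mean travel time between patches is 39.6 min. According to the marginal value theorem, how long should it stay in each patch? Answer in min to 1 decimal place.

26.7 min

By the marginal value theorem, leave when the instantaneous gain rate g'(t) equals the habitat-wide average g(t)/(T + t).
g'(t) = 250·18/(t + 18)². Setting 250·18/(t+18)² = 250t/[(t+18)(39.6+t)] gives 18(39.6+t) = t(t+18), so t² = 18×39.6 = 712.8.
t* = √712.8 = 26.7 min.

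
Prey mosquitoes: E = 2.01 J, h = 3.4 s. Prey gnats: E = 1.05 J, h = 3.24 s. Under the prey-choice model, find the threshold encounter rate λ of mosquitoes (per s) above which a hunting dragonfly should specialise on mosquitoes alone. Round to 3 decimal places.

0.357 per s

At the threshold, the rate on mosquitoes alone equals the profitability of gnats: λ·2.01/(1 + λ·3.4) = 1.05/3.24 = 0.3241.
Rearranging, λ(2.01 − 0.3241×3.4) = 0.3241, so λ = 0.3241/0.9081 = 0.3569 per s.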